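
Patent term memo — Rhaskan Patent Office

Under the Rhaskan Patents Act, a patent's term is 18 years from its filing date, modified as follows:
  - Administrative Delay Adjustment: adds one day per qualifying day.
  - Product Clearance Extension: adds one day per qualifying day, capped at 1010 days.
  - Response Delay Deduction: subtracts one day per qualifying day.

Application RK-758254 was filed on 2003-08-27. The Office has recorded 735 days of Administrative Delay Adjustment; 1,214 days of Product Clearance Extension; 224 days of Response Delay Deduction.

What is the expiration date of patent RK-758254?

October 26, 2025

Base term: filing date + 18 years → 27 August 2021.
Administrative Delay Adjustment: +735 days → 1 September 2023.
Product Clearance Extension: 1214 days claimed exceeds the 1010-day cap, so +1010 days → 7 June 2026.
Response Delay Deduction: −224 days → 26 October 2025.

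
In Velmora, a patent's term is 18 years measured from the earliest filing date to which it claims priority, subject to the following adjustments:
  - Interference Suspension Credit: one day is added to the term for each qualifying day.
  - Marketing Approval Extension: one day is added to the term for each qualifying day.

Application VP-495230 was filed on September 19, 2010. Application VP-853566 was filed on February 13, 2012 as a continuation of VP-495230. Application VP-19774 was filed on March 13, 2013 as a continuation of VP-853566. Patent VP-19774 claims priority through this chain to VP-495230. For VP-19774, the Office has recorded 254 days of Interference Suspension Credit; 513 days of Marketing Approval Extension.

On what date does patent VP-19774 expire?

October 26, 2030

Earliest priority filing: 19 September 2010.
Base term: 19 September 2010 + 18 years → 19 September 2028.
Interference Suspension Credit: +254 days → 31 May 2029.
Marketing Approval Extension: +513 days → 26 October 2030.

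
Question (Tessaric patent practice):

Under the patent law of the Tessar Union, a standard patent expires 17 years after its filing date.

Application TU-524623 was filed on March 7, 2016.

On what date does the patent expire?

2033-03-07

Filing date + 17 years → 7 March 2033.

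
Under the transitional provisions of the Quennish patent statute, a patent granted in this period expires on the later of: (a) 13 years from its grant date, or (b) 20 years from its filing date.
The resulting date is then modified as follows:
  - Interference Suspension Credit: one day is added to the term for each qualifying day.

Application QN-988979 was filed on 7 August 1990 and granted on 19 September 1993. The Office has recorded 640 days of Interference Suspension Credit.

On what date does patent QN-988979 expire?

May 8, 2012

(a) grant + 13 years → 19 September 2006.
(b) filing + 20 years → 7 August 2010.
Later of the two: 7 August 2010.
Interference Suspension Credit: +640 days → 8 May 2012.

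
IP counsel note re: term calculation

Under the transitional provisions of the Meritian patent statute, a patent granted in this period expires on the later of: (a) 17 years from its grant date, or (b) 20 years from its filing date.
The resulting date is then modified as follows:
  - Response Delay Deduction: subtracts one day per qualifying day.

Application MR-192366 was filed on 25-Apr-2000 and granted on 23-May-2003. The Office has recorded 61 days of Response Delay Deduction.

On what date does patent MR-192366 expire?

March 23, 2020

(a) grant + 17 years → 23 May 2020.
(b) filing + 20 years → 25 April 2020.
Later of the two: 23 May 2020.
Response Delay Deduction: −61 days → 23 March 2020.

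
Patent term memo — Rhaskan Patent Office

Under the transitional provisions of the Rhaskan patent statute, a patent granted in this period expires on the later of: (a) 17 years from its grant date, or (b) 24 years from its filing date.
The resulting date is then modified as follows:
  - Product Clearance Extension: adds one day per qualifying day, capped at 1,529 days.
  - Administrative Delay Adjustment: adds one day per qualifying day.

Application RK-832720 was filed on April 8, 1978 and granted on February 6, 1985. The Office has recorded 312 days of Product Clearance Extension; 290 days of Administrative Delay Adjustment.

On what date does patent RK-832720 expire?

(a) grant + 17 years → 6 February 2002.
(b) filing + 24 years → 8 April 2002.
Later of the two: 8 April 2002.
Product Clearance Extension: 312 days (within the 1529-day cap) → +312 days → 14 February 2003.
Administrative Delay Adjustment: +290 days → 1 December 2003.

December 1, 2003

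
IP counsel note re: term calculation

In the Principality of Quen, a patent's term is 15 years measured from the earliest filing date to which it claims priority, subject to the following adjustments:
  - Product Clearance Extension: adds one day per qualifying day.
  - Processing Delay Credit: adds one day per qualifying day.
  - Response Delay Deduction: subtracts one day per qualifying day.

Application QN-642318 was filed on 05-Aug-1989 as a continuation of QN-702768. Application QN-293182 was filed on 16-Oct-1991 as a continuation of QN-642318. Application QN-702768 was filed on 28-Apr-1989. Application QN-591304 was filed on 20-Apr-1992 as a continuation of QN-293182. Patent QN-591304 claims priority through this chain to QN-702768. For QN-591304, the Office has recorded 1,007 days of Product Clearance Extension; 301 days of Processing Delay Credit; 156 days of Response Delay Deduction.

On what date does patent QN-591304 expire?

June 24, 2007

Earliest priority filing: 28 April 1989.
Base term: 28 April 1989 + 15 years → 28 April 2004.
Product Clearance Extension: +1007 days → 30 January 2007.
Processing Delay Credit: +301 days → 27 November 2007.
Response Delay Deduction: −156 days → 24 June 2007.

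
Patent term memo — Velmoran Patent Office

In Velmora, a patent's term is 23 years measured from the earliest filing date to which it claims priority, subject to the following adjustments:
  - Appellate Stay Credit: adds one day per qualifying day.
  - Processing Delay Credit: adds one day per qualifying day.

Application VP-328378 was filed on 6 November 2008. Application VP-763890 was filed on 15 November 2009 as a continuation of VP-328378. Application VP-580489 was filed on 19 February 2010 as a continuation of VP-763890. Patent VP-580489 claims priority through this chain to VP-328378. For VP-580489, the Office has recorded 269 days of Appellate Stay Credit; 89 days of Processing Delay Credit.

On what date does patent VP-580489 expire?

2032-10-29

Earliest priority filing: 6 November 2008.
Base term: 6 November 2008 + 23 years → 6 November 2031.
Appellate Stay Credit: +269 days → 1 August 2032.
Processing Delay Credit: +89 days → 29 October 2032.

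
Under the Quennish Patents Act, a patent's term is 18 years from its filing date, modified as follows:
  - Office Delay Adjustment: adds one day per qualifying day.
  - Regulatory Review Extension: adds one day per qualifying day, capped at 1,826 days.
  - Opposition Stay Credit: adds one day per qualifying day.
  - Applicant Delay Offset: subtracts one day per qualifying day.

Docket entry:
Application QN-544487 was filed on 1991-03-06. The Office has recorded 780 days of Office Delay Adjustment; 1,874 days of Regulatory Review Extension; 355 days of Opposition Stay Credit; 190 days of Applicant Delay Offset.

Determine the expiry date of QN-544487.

Base term: filing date + 18 years → 6 March 2009.
Office Delay Adjustment: +780 days → 25 April 2011.
Regulatory Review Extension: 1874 days claimed exceeds the 1826-day cap, so +1826 days → 24 April 2016.
Opposition Stay Credit: +355 days → 14 April 2017.
Applicant Delay Offset: −190 days → 6 October 2016.

October 6, 2016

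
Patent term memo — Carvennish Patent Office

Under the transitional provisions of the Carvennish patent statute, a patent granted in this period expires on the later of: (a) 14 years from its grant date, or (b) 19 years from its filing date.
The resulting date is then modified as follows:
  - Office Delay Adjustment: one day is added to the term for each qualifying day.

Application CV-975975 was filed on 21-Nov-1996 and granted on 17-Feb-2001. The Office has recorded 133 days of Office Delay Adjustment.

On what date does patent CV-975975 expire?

2016-04-02

(a) grant + 14 years → 17 February 2015.
(b) filing + 19 years → 21 November 2015.
Later of the two: 21 November 2015.
Office Delay Adjustment: +133 days → 2 April 2016.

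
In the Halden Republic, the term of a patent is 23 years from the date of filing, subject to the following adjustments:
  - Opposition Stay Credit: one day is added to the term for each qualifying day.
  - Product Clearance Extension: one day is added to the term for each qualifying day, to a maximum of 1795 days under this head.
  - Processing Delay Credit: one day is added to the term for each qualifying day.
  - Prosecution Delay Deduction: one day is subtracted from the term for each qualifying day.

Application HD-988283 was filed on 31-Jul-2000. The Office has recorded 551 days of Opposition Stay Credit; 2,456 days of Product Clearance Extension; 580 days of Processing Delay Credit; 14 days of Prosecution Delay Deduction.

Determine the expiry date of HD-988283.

Base term: filing date + 23 years → 31 July 2023.
Opposition Stay Credit: +551 days → 1 February 2025.
Product Clearance Extension: 2456 days claimed exceeds the 1795-day cap, so +1795 days → 1 January 2030.
Processing Delay Credit: +580 days → 4 August 2031.
Prosecution Delay Deduction: −14 days → 21 July 2031.

2031-07-21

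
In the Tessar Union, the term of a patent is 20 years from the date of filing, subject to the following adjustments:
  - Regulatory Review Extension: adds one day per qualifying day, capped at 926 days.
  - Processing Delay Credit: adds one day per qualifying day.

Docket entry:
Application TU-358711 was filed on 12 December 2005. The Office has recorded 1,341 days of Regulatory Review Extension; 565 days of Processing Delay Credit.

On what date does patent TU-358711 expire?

Base term: filing date + 20 years → 12 December 2025.
Regulatory Review Extension: 1341 days claimed exceeds the 926-day cap, so +926 days → 25 June 2028.
Processing Delay Credit: +565 days → 11 January 2030.

2030-01-11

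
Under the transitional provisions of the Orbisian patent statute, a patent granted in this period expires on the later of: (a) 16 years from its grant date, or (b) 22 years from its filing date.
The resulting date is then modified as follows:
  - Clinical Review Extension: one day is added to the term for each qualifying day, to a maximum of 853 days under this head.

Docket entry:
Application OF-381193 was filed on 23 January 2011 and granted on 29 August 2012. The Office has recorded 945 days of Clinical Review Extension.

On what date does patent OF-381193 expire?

May 26, 2035

(a) grant + 16 years → 29 August 2028.
(b) filing + 22 years → 23 January 2033.
Later of the two: 23 January 2033.
Clinical Review Extension: 945 days claimed exceeds the 853-day cap, so +853 days → 26 May 2035.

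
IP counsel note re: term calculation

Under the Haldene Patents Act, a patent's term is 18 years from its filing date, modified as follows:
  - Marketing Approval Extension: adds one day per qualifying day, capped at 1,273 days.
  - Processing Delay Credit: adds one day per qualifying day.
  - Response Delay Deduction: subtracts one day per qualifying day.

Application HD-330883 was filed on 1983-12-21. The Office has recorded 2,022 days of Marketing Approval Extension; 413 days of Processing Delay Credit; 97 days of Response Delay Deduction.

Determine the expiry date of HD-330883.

Base term: filing date + 18 years → 21 December 2001.
Marketing Approval Extension: 2022 days claimed exceeds the 1273-day cap, so +1273 days → 16 June 2005.
Processing Delay Credit: +413 days → 3 August 2006.
Response Delay Deduction: −97 days → 28 April 2006.

April 28, 2006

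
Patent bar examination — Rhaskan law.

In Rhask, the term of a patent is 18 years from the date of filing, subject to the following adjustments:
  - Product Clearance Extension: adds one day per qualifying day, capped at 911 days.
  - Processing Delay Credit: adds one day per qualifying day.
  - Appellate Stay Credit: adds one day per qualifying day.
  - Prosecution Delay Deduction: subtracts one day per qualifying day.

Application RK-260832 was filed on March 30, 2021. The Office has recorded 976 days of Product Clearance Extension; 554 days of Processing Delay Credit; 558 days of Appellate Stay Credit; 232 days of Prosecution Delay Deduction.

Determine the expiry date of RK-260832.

Base term: filing date + 18 years → 30 March 2039.
Product Clearance Extension: 976 days claimed exceeds the 911-day cap, so +911 days → 26 September 2041.
Processing Delay Credit: +554 days → 3 April 2043.
Appellate Stay Credit: +558 days → 12 October 2044.
Prosecution Delay Deduction: −232 days → 23 February 2044.

February 23, 2044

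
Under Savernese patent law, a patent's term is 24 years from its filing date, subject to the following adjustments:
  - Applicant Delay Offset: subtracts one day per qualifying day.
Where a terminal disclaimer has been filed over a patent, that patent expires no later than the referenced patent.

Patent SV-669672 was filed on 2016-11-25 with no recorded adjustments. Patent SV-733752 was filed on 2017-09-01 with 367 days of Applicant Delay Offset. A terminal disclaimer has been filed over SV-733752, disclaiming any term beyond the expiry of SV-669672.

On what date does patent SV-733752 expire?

Natural term of SV-733752:
  Base: filing + 24 years → 1 September 2041.
  Applicant Delay Offset: −367 days → 30 August 2040.
Expiry of referenced patent SV-669672:
  Base: filing + 24 years → 25 November 2040.
Terminal disclaimer: SV-733752 expires on the earlier of 30 August 2040 and 25 November 2040.

August 30, 2040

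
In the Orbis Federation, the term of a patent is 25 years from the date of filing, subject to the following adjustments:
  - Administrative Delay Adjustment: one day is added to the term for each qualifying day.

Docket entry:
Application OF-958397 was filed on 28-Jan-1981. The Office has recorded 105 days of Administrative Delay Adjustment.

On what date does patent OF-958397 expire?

2006-05-13

Base term: filing date + 25 years → 28 January 2006.
Administrative Delay Adjustment: +105 days → 13 May 2006.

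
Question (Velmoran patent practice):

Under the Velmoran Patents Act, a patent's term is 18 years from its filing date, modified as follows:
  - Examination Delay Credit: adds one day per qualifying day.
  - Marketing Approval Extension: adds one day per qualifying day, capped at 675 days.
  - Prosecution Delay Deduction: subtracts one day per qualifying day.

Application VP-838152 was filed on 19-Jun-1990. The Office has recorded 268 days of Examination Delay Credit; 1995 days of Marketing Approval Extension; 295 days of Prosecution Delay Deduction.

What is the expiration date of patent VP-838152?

March 29, 2010

Base term: filing date + 18 years → 19 June 2008.
Examination Delay Credit: +268 days → 14 March 2009.
Marketing Approval Extension: 1995 days claimed exceeds the 675-day cap, so +675 days → 18 January 2011.
Prosecution Delay Deduction: −295 days → 29 March 2010.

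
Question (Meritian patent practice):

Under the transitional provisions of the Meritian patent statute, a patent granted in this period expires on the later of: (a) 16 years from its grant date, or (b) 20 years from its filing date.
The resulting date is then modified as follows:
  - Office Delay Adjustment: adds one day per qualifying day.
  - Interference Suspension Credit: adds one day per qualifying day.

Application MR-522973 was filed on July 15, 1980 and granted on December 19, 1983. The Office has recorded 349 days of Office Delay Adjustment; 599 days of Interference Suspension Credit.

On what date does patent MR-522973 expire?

(a) grant + 16 years → 19 December 1999.
(b) filing + 20 years → 15 July 2000.
Later of the two: 15 July 2000.
Office Delay Adjustment: +349 days → 29 June 2001.
Interference Suspension Credit: +599 days → 18 February 2003.

2003-02-18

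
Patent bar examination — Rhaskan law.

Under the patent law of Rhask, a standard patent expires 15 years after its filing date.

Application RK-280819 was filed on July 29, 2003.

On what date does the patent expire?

2018-07-29

Filing date + 15 years → 29 July 2018.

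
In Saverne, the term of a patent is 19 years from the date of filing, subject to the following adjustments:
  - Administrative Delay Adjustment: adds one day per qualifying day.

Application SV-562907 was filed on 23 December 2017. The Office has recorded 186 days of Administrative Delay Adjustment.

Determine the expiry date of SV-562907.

2037-06-27

Base term: filing date + 19 years → 23 December 2036.
Administrative Delay Adjustment: +186 days → 27 June 2037.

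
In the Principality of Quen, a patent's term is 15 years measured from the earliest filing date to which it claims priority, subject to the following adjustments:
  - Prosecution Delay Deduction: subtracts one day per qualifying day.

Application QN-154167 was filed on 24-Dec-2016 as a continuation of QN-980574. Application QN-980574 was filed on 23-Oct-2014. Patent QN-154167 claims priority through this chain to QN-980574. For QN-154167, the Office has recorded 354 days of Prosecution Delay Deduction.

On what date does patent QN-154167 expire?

Earliest priority filing: 23 October 2014.
Base term: 23 October 2014 + 15 years → 23 October 2029.
Prosecution Delay Deduction: −354 days → 3 November 2028.

November 3, 2028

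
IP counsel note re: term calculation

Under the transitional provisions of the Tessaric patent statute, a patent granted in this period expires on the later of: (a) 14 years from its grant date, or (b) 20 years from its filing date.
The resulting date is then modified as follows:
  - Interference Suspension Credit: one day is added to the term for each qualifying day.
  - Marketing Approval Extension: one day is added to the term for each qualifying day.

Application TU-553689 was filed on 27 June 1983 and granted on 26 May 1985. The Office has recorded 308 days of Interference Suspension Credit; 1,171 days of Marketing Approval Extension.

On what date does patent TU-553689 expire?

July 15, 2007

(a) grant + 14 years → 26 May 1999.
(b) filing + 20 years → 27 June 2003.
Later of the two: 27 June 2003.
Interference Suspension Credit: +308 days → 30 April 2004.
Marketing Approval Extension: +1171 days → 15 July 2007.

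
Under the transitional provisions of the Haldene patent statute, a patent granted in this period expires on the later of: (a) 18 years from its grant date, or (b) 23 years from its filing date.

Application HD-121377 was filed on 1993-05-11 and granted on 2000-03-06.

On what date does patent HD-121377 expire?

March 6, 2018

(a) grant + 18 years → 6 March 2018.
(b) filing + 23 years → 11 May 2016.
Later of the two: 6 March 2018.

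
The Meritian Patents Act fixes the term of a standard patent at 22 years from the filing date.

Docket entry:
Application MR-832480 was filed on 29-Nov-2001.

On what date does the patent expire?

Filing date + 22 years → 29 November 2023.

2023-11-29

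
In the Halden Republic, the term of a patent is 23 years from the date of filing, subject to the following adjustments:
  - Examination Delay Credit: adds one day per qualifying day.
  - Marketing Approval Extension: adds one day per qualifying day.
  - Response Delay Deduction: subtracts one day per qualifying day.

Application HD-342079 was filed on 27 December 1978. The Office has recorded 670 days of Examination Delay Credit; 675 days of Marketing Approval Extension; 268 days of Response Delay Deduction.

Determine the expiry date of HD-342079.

2004-12-08

Base term: filing date + 23 years → 27 December 2001.
Examination Delay Credit: +670 days → 28 October 2003.
Marketing Approval Extension: +675 days → 2 September 2005.
Response Delay Deduction: −268 days → 8 December 2004.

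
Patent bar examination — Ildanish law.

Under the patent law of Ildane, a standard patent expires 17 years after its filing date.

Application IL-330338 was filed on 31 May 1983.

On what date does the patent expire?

May 31, 2000

Filing date + 17 years → 31 May 2000.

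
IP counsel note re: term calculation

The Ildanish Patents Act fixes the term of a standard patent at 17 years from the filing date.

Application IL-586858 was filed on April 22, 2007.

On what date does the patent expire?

Filing date + 17 years → 22 April 2024.

April 22, 2024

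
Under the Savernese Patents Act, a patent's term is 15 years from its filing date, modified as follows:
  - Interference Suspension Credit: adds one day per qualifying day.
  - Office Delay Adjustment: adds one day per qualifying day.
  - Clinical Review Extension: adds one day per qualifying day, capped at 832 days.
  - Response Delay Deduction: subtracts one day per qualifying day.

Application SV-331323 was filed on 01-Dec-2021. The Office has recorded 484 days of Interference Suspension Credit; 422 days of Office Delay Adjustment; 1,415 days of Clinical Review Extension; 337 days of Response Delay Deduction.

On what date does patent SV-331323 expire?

Base term: filing date + 15 years → 1 December 2036.
Interference Suspension Credit: +484 days → 30 March 2038.
Office Delay Adjustment: +422 days → 26 May 2039.
Clinical Review Extension: 1415 days claimed exceeds the 832-day cap, so +832 days → 4 September 2041.
Response Delay Deduction: −337 days → 2 October 2040.

2040-10-02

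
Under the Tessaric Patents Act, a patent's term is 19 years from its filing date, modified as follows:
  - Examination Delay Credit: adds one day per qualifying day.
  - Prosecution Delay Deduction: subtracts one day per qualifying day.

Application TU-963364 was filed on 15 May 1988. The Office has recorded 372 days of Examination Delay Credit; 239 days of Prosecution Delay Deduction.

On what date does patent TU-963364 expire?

Base term: filing date + 19 years → 15 May 2007.
Examination Delay Credit: +372 days → 21 May 2008.
Prosecution Delay Deduction: −239 days → 25 September 2007.

September 25, 2007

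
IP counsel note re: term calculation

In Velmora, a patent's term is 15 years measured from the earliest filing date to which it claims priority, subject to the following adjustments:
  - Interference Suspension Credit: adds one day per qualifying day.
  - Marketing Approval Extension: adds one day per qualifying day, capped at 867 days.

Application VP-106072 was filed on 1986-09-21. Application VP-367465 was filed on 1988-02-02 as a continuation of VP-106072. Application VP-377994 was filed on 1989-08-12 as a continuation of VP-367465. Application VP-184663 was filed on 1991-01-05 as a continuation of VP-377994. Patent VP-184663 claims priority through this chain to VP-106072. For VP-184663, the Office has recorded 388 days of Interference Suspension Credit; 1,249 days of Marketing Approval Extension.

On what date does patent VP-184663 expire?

Earliest priority filing: 21 September 1986.
Base term: 21 September 1986 + 15 years → 21 September 2001.
Interference Suspension Credit: +388 days → 14 October 2002.
Marketing Approval Extension: 1249 days claimed exceeds the 867-day cap, so +867 days → 27 February 2005.

February 27, 2005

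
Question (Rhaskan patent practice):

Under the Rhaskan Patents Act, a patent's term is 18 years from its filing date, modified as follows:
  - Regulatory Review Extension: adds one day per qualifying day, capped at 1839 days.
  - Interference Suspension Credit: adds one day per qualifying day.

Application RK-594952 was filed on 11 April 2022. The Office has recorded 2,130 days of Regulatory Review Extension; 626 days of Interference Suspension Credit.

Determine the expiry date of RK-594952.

Base term: filing date + 18 years → 11 April 2040.
Regulatory Review Extension: 2130 days claimed exceeds the 1839-day cap, so +1839 days → 24 April 2045.
Interference Suspension Credit: +626 days → 10 January 2047.

January 10, 2047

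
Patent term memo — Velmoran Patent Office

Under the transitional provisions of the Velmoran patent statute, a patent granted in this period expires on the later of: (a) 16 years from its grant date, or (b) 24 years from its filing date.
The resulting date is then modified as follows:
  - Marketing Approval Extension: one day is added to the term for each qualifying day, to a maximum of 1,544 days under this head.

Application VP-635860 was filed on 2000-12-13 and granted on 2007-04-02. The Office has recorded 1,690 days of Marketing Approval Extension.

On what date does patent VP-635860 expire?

2029-03-06

(a) grant + 16 years → 2 April 2023.
(b) filing + 24 years → 13 December 2024.
Later of the two: 13 December 2024.
Marketing Approval Extension: 1690 days claimed exceeds the 1544-day cap, so +1544 days → 6 March 2029.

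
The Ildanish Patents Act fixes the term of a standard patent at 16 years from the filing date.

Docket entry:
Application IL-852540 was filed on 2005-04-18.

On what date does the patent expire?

2021-04-18

Filing date + 16 years → 18 April 2021.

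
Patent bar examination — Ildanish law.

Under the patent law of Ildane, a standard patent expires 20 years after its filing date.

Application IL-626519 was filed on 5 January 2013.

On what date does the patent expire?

Filing date + 20 years → 5 January 2033.

January 5, 2033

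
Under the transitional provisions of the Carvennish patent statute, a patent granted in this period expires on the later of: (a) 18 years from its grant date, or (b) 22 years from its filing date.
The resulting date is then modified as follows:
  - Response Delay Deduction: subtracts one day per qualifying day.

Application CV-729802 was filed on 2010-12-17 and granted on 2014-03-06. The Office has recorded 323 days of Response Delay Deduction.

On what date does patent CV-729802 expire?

2032-01-29

(a) grant + 18 years → 6 March 2032.
(b) filing + 22 years → 17 December 2032.
Later of the two: 17 December 2032.
Response Delay Deduction: −323 days → 29 January 2032.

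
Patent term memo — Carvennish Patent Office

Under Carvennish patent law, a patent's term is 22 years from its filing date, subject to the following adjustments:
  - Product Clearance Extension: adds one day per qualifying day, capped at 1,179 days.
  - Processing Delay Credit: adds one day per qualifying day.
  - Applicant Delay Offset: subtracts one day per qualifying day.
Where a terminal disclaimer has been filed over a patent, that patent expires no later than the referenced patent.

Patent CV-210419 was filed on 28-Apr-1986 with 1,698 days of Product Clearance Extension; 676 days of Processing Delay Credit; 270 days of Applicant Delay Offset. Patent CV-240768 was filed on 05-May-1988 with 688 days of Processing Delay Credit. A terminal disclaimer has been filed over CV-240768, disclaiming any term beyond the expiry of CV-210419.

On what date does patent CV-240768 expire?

Natural term of CV-240768:
  Base: filing + 22 years → 5 May 2010.
  Processing Delay Credit: +688 days → 23 March 2012.
Expiry of referenced patent CV-210419:
  Base: filing + 22 years → 28 April 2008.
  Product Clearance Extension: 1698 days claimed exceeds the 1179-day cap, so +1179 days → 21 July 2011.
  Processing Delay Credit: +676 days → 27 May 2013.
  Applicant Delay Offset: −270 days → 30 August 2012.
Terminal disclaimer: CV-240768 expires on the earlier of 23 March 2012 and 30 August 2012.

March 23, 2012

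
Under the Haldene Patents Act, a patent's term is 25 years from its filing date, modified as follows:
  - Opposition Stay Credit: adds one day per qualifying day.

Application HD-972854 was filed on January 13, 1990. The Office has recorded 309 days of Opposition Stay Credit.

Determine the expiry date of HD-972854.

Base term: filing date + 25 years → 13 January 2015.
Opposition Stay Credit: +309 days → 18 November 2015.

November 18, 2015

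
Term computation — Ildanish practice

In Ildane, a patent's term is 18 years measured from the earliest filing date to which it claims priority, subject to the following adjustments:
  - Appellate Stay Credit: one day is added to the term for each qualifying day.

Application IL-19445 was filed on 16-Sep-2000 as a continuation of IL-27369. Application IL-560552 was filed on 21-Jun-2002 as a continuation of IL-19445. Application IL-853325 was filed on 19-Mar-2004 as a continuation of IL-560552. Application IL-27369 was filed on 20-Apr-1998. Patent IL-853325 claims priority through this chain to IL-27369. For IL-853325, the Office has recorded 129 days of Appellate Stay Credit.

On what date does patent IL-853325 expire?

2016-08-27

Earliest priority filing: 20 April 1998.
Base term: 20 April 1998 + 18 years → 20 April 2016.
Appellate Stay Credit: +129 days → 27 August 2016.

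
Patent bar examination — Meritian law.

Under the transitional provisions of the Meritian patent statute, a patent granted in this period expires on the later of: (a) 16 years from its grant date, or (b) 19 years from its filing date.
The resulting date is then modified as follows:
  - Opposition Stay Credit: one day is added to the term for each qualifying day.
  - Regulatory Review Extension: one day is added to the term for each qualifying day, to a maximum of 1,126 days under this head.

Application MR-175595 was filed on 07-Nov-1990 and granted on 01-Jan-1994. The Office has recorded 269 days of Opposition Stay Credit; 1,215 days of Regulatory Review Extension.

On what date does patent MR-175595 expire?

(a) grant + 16 years → 1 January 2010.
(b) filing + 19 years → 7 November 2009.
Later of the two: 1 January 2010.
Opposition Stay Credit: +269 days → 27 September 2010.
Regulatory Review Extension: 1215 days claimed exceeds the 1126-day cap, so +1126 days → 27 October 2013.

2013-10-27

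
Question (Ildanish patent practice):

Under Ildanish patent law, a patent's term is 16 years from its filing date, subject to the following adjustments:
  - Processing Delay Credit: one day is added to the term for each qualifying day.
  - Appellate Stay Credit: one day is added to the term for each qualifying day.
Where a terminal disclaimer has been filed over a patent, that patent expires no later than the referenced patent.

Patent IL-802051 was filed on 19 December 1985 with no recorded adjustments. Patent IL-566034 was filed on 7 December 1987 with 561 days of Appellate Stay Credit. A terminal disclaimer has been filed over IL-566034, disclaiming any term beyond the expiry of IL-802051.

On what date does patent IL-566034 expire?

Natural term of IL-566034:
  Base: filing + 16 years → 7 December 2003.
  Appellate Stay Credit: +561 days → 20 June 2005.
Expiry of referenced patent IL-802051:
  Base: filing + 16 years → 19 December 2001.
Terminal disclaimer: IL-566034 expires on the earlier of 20 June 2005 and 19 December 2001.

2001-12-19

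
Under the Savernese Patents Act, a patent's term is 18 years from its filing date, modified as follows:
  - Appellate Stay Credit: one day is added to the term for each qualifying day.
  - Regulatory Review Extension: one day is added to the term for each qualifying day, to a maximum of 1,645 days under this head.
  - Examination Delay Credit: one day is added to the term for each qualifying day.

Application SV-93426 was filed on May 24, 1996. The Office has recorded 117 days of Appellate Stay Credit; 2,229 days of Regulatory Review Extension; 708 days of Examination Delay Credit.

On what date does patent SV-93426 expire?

February 26, 2021

Base term: filing date + 18 years → 24 May 2014.
Appellate Stay Credit: +117 days → 18 September 2014.
Regulatory Review Extension: 2229 days claimed exceeds the 1645-day cap, so +1645 days → 21 March 2019.
Examination Delay Credit: +708 days → 26 February 2021.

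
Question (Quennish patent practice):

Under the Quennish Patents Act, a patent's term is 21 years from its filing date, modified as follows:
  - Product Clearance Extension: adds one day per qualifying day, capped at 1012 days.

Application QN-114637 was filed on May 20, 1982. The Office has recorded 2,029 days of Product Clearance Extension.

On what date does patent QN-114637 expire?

Base term: filing date + 21 years → 20 May 2003.
Product Clearance Extension: 2029 days claimed exceeds the 1012-day cap, so +1012 days → 25 February 2006.

2006-02-25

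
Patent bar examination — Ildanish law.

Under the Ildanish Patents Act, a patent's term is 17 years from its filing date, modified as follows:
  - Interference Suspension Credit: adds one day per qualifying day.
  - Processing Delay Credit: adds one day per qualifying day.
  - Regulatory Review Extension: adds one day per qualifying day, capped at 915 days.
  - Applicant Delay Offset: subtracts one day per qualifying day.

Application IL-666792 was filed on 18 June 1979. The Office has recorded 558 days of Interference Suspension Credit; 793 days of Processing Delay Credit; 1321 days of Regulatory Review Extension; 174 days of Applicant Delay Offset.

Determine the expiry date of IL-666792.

Base term: filing date + 17 years → 18 June 1996.
Interference Suspension Credit: +558 days → 28 December 1997.
Processing Delay Credit: +793 days → 29 February 2000.
Regulatory Review Extension: 1321 days claimed exceeds the 915-day cap, so +915 days → 1 September 2002.
Applicant Delay Offset: −174 days → 11 March 2002.

March 11, 2002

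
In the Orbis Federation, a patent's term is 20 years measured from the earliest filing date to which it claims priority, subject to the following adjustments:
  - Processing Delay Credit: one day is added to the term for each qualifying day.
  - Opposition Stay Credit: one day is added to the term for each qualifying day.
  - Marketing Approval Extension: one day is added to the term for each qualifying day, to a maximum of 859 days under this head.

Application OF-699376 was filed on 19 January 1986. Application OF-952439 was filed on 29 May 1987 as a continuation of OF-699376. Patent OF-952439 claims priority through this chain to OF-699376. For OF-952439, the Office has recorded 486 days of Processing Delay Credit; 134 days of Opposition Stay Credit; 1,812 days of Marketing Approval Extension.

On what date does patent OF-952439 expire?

Earliest priority filing: 19 January 1986.
Base term: 19 January 1986 + 20 years → 19 January 2006.
Processing Delay Credit: +486 days → 20 May 2007.
Opposition Stay Credit: +134 days → 1 October 2007.
Marketing Approval Extension: 1812 days claimed exceeds the 859-day cap, so +859 days → 6 February 2010.

February 6, 2010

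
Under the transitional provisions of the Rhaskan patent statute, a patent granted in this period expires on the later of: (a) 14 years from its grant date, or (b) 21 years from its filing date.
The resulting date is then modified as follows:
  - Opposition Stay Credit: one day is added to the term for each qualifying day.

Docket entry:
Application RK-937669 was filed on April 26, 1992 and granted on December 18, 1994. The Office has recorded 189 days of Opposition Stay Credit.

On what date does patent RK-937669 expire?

November 1, 2013

(a) grant + 14 years → 18 December 2008.
(b) filing + 21 years → 26 April 2013.
Later of the two: 26 April 2013.
Opposition Stay Credit: +189 days → 1 November 2013.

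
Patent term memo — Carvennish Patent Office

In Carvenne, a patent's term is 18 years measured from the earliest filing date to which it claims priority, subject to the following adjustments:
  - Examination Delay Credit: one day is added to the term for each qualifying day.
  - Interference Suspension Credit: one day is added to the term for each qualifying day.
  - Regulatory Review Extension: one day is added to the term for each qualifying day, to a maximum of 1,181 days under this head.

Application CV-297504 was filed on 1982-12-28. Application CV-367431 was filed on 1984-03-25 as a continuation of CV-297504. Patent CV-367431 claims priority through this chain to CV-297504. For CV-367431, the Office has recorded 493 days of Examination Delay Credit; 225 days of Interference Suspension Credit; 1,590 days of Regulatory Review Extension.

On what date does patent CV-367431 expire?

March 11, 2006

Earliest priority filing: 28 December 1982.
Base term: 28 December 1982 + 18 years → 28 December 2000.
Examination Delay Credit: +493 days → 5 May 2002.
Interference Suspension Credit: +225 days → 16 December 2002.
Regulatory Review Extension: 1590 days claimed exceeds the 1181-day cap, so +1181 days → 11 March 2006.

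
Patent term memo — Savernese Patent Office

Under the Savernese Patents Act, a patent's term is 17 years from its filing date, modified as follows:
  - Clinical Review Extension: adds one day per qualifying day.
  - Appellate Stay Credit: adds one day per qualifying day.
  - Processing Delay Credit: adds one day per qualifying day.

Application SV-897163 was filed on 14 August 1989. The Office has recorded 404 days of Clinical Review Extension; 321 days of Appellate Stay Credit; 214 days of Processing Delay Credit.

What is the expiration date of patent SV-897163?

Base term: filing date + 17 years → 14 August 2006.
Clinical Review Extension: +404 days → 22 September 2007.
Appellate Stay Credit: +321 days → 8 August 2008.
Processing Delay Credit: +214 days → 10 March 2009.

2009-03-10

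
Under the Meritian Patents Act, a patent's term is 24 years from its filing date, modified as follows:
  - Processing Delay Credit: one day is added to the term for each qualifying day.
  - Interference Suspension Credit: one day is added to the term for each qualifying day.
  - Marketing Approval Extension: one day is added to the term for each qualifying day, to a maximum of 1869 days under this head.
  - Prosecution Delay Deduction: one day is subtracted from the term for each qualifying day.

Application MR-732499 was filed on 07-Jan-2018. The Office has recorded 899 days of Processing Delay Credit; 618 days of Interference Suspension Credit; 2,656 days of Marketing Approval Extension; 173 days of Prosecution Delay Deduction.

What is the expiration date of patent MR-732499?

2050-10-25

Base term: filing date + 24 years → 7 January 2042.
Processing Delay Credit: +899 days → 24 June 2044.
Interference Suspension Credit: +618 days → 4 March 2046.
Marketing Approval Extension: 2656 days claimed exceeds the 1869-day cap, so +1869 days → 16 April 2051.
Prosecution Delay Deduction: −173 days → 25 October 2050.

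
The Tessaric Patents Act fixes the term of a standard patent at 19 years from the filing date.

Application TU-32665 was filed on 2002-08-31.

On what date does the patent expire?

2021-08-31

Filing date + 19 years → 31 August 2021.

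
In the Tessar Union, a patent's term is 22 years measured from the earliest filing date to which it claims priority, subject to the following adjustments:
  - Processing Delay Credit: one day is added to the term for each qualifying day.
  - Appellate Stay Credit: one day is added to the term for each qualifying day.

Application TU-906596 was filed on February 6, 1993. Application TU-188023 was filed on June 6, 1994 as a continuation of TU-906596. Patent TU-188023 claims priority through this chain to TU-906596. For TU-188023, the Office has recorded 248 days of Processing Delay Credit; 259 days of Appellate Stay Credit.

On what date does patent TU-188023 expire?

2016-06-27

Earliest priority filing: 6 February 1993.
Base term: 6 February 1993 + 22 years → 6 February 2015.
Processing Delay Credit: +248 days → 12 October 2015.
Appellate Stay Credit: +259 days → 27 June 2016.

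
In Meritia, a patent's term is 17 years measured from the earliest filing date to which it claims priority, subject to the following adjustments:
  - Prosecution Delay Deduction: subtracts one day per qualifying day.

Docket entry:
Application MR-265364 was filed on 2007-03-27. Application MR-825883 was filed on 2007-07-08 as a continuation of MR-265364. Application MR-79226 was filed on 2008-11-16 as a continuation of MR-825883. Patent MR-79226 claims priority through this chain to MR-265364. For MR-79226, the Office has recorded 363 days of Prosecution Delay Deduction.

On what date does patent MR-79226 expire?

March 30, 2023

Earliest priority filing: 27 March 2007.
Base term: 27 March 2007 + 17 years → 27 March 2024.
Prosecution Delay Deduction: −363 days → 30 March 2023.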